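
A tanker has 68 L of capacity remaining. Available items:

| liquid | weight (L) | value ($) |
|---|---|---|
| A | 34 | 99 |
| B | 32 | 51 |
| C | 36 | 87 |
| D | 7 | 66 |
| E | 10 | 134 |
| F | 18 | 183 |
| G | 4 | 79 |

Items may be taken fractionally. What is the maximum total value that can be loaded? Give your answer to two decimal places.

Sort by value per unit weight and fill in that order.
Order: G (79/4=19.75) > E (134/10=13.40) > F (183/18=10.17) > D (66/7=9.43) > A (99/34=2.91) > C (87/36=2.42) > B (51/32=1.59)
Fill: take G (4 @ 79) → take E (10 @ 134) → take F (18 @ 183) → take D (7 @ 66) → take 29/34 of A → 84.44; 68/68 used.
Total value = 546.44

546.44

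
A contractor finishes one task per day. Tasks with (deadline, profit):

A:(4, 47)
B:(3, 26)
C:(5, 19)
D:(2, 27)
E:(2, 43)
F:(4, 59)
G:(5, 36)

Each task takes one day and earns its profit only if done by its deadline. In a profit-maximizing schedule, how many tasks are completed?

Sort by profit descending; place each in the latest free slot ≤ its deadline.
By profit: F(d4,59), A(d4,47), E(d2,43), G(d5,36), D(d2,27), B(d3,26), C(d5,19)
F→slot 4; A→slot 3; E→slot 2; G→slot 5; D→slot 1; B skipped; C skipped.
5 of 7 scheduled.

5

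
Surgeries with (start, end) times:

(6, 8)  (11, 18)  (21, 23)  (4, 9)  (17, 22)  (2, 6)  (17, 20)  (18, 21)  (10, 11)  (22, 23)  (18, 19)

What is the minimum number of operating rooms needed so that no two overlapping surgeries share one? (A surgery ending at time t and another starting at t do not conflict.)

The answer is the maximum number of intervals overlapping at any instant.
starts: [2, 4, 6, 10, 11, 17, 17, 18, 18, 21, 22]
ends:   [6, 8, 9, 11, 18, 19, 20, 21, 22, 23, 23]
s2→1 s4→2 e6→1 s6→2 e8→1 e9→0 s10→1 e11→0 s11→1 s17→2 s17→3 e18→2 s18→3 s18→4  — peak 4.

4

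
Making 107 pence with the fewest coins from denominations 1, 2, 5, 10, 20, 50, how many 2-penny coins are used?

107 − 2×50→7 − 1×5→2 − 1×2→0
Count of 2: 1

1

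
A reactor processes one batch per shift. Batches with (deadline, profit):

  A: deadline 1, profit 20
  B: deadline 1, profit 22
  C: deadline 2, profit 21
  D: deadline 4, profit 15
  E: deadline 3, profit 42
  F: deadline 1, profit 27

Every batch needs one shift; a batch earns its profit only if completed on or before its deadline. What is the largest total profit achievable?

105

Profit order: E=42 F=27 B=22 C=21 A=20 D=15
Assign: E→slot 3, F→slot 1, B skipped, C→slot 2, A skipped, D→slot 4.
Slots: [1:F] [2:C] [3:E] [4:D]
Profit = 27 + 21 + 42 + 15 = 105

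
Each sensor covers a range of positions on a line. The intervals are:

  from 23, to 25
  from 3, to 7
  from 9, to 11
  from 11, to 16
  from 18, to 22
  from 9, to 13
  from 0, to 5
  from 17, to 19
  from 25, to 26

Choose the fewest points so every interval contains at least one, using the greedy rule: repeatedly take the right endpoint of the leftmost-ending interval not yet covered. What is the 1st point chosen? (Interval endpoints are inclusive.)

5

Sorted: [0,5] [3,7] [9,11] [9,13] [11,16] [17,19] [18,22] [23,25] [25,26]
{[0,5],[3,7]} hit by 5; {[9,11],[9,13],[11,16]} hit by 11; {[17,19],[18,22]} hit by 19; {[23,25],[25,26]} hit by 25.
Points: 5, 11, 19, 25 (4 total).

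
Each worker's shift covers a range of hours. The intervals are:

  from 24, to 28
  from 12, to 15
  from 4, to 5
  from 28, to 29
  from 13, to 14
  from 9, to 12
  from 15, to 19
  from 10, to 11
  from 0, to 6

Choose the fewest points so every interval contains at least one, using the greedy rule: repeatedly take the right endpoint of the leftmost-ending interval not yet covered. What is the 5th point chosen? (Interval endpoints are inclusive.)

28

By right end: [4,5]  [0,6]  [10,11]  [9,12]  [13,14]  [12,15]  [15,19]  [24,28]  [28,29]
[4,5] uncovered → point at 5; [10,11] uncovered → point at 11; [13,14] uncovered → point at 14; [15,19] uncovered → point at 19; [24,28] uncovered → point at 28.
Points: 5, 11, 14, 19, 28 (5 total).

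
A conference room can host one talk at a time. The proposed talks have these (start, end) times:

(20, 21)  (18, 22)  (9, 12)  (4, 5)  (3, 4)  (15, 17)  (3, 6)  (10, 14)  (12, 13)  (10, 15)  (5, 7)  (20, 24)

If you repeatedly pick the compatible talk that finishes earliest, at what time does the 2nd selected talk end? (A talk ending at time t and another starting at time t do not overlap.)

5

By end time: (3,4), (4,5), (3,6), (5,7), (9,12), (12,13), (10,14), (10,15), (15,17), (20,21), (18,22), (20,24).
Pick (3,4); next start ≥ 4 → (4,5); next start ≥ 5 → (5,7); next start ≥ 7 → (9,12); next start ≥ 12 → (12,13); next start ≥ 13 → (15,17); next start ≥ 17 → (20,21).
Selected: (3,4) (4,5) (5,7) (9,12) (12,13) (15,17) (20,21)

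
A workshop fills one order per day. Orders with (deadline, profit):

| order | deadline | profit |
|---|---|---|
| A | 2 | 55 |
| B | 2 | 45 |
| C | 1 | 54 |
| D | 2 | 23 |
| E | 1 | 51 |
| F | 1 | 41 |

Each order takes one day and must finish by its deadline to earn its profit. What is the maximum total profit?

109

Sort by profit descending; place each in the latest free slot ≤ its deadline.
By profit: A(d2,55), C(d1,54), E(d1,51), B(d2,45), F(d1,41), D(d2,23)
A→slot 2; C→slot 1; E skipped; B skipped; F skipped; D skipped.
Profit = 54 + 55 = 109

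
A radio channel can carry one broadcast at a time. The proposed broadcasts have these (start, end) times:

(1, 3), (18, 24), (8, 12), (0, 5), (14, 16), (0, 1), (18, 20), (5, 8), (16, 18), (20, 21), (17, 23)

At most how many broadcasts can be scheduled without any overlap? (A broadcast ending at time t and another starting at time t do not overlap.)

Sort by end time and greedily take each interval whose start is ≥ the last chosen end.
Sorted by end: (0,1)  (1,3)  (0,5)  (5,8)  (8,12)  (14,16)  (16,18)  (18,20)  (20,21)  (17,23)  (18,24)
take (0,1); take (1,3); take (5,8); take (8,12); take (14,16); take (16,18); take (18,20); take (20,21); skip (17,23).
Selected 8 broadcasts.

8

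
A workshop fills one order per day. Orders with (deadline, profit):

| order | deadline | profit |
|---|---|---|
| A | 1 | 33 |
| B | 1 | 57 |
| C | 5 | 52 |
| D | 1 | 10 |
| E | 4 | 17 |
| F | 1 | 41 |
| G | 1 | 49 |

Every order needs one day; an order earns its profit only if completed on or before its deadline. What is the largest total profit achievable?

Take jobs in profit order; each goes to the latest open slot no later than its deadline.
Profit order: B=57 C=52 G=49 F=41 A=33 E=17 D=10
Assign: B→slot 1, C→slot 5, G skipped, F skipped, A skipped, E→slot 4, D skipped.
Slots: [1:B] [4:E] [5:C]
Profit = 57 + 17 + 52 = 126

126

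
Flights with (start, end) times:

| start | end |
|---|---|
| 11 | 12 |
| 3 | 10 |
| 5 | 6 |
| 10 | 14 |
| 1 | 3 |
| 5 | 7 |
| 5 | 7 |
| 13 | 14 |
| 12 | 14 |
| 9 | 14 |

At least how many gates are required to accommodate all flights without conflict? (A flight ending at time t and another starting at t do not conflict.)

starts: [1, 3, 5, 5, 5, 9, 10, 11, 12, 13]
ends:   [3, 6, 7, 7, 10, 12, 14, 14, 14, 14]
s1→1 e3→0 s3→1 s5→2 s5→3 s5→4  — peak 4.

4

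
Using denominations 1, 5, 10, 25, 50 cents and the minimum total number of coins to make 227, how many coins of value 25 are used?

1

227 − 4×50→27 − 1×25→2 − 2×1→0
Count of 25: 1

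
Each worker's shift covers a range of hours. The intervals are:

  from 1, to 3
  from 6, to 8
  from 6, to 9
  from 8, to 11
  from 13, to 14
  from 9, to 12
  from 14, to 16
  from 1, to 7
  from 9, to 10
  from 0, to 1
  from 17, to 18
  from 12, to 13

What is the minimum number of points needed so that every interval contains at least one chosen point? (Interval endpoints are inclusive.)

6

By right end: [0,1]  [1,3]  [1,7]  [6,8]  [6,9]  [9,10]  [8,11]  [9,12]  [12,13]  [13,14]  [14,16]  [17,18]
[0,1] uncovered → point at 1; [6,8] uncovered → point at 8; [9,10] uncovered → point at 10; [12,13] uncovered → point at 13; [14,16] uncovered → point at 16; [17,18] uncovered → point at 18.
Points: 1, 8, 10, 13, 16, 18 (6 total).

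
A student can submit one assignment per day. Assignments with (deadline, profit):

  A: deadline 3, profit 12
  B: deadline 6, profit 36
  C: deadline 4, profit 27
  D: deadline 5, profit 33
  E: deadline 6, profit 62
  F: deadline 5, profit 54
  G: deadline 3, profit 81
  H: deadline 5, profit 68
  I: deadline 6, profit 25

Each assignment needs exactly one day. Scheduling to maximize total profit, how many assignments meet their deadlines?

6

Take jobs in profit order; each goes to the latest open slot no later than its deadline.
Profit order: G=81 H=68 E=62 F=54 B=36 D=33 C=27 I=25 A=12
Assign: G→slot 3, H→slot 5, E→slot 6, F→slot 4, B→slot 2, D→slot 1, C skipped, I skipped, A skipped.
Slots: [1:D] [2:B] [3:G] [4:F] [5:H] [6:E]
6 of 9 scheduled.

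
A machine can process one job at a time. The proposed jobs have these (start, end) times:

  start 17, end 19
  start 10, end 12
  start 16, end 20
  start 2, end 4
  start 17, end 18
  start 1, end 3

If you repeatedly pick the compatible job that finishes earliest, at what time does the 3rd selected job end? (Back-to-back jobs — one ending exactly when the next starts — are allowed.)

18

Sort by end time and greedily take each interval whose start is ≥ the last chosen end.
By end time: (1,3), (2,4), (10,12), (17,18), (17,19), (16,20).
Pick (1,3); next start ≥ 3 → (10,12); next start ≥ 12 → (17,18).
Selected: (1,3) (10,12) (17,18)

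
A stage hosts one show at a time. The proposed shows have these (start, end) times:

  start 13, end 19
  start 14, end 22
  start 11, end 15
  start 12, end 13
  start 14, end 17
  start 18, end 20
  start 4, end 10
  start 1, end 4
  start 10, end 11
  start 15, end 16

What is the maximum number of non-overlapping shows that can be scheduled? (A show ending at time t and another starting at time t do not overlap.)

By end time: (1,4), (4,10), (10,11), (12,13), (11,15), (15,16), (14,17), (13,19), (18,20), (14,22).
Pick (1,4); next start ≥ 4 → (4,10); next start ≥ 10 → (10,11); next start ≥ 11 → (12,13); next start ≥ 13 → (15,16); next start ≥ 16 → (18,20).
Selected 6 shows.

6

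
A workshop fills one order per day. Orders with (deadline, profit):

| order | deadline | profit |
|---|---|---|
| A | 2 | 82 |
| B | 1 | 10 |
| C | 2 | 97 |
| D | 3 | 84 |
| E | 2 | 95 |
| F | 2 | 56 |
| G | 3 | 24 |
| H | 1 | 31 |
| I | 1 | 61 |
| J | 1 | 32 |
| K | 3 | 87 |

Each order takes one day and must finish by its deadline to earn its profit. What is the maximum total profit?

Sort by profit descending; place each in the latest free slot ≤ its deadline.
By profit: C(d2,97), E(d2,95), K(d3,87), D(d3,84), A(d2,82), I(d1,61), F(d2,56), J(d1,32), H(d1,31), G(d3,24), B(d1,10)
C→slot 2; E→slot 1; K→slot 3; D skipped; A skipped; I skipped; F skipped; J skipped; H skipped; G skipped; B skipped.
Profit = 95 + 97 + 87 = 279

279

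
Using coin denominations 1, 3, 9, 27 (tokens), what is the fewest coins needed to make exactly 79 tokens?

79 = 2×27 + 2×9 + 2×3 + 1×1
Total coins = 2 + 2 + 2 + 1 = 7

7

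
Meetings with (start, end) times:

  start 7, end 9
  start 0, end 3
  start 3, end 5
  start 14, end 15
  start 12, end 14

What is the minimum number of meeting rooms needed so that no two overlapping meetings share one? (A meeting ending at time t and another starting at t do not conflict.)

Count concurrent intervals with a sweep; the peak is the room count.
Events (time:±→running): 0:+→1 … peak 1.

1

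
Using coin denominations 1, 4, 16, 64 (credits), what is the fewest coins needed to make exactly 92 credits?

5

Use the largest denomination that fits, subtract, and repeat.
92 = 1×64 + 1×16 + 3×4
Total coins = 1 + 1 + 3 = 5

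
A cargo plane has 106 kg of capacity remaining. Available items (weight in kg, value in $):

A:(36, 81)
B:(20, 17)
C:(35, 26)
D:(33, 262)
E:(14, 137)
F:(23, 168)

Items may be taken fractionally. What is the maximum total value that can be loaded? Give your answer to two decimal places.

Sort by value per unit weight and fill in that order.
Ratios (sorted): E 9.79, D 7.94, F 7.30, A 2.25, B 0.85, C 0.74
take E (14 @ 137); take D (33 @ 262); take F (23 @ 168); take A (36 @ 81). Capacity used 106/106.
Total value = 648.00

648.00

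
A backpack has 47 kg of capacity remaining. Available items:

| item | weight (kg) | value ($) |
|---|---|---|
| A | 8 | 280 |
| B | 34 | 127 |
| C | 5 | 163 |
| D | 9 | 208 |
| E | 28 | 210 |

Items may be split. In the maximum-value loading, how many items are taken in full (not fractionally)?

3

Order: A (280/8=35.00) > C (163/5=32.60) > D (208/9=23.11) > E (210/28=7.50) > B (127/34=3.74)
Fill: take A (8 @ 280) → take C (5 @ 163) → take D (9 @ 208) → take 25/28 of E → 187.50; 47/47 used.
3 item(s) taken whole; one partial (take 25/28 of E).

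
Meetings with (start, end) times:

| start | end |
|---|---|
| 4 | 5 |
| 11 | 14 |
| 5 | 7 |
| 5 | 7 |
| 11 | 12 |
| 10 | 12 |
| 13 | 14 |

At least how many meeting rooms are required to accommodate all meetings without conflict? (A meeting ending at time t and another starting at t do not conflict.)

The answer is the maximum number of intervals overlapping at any instant.
Events (time:±→running): 4:+→1 5:-→0 5:+→1 5:+→2 7:-→1 7:-→0 10:+→1 11:+→2 11:+→3 … peak 3.

3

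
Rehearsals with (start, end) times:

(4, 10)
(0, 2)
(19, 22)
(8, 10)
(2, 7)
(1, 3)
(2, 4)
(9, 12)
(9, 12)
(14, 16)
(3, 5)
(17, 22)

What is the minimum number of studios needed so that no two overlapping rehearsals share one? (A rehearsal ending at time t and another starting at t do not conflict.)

Count concurrent intervals with a sweep; the peak is the room count.
starts: [0, 1, 2, 2, 3, 4, 8, 9, 9, 14, 17, 19]
ends:   [2, 3, 4, 5, 7, 10, 10, 12, 12, 16, 22, 22]
s0→1 s1→2 e2→1 s2→2 s2→3 e3→2 s3→3 e4→2 s4→3 e5→2 e7→1 s8→2 s9→3 s9→4  — peak 4.

4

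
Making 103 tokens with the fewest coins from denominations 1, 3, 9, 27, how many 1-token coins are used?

Greedy: take as many of the largest coin as possible, then repeat with the remainder.
103 = 3×27 + 2×9 + 1×3 + 1×1
Count of 1: 1

1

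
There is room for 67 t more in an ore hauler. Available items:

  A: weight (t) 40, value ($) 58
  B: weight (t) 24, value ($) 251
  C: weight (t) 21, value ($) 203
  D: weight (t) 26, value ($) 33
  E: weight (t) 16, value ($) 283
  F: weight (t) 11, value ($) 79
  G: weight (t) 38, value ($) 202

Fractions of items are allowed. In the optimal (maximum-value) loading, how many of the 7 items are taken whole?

Order: E (283/16=17.69) > B (251/24=10.46) > C (203/21=9.67) > F (79/11=7.18) > G (202/38=5.32) > A (58/40=1.45) > D (33/26=1.27)
Fill: take E (16 @ 283) → take B (24 @ 251) → take C (21 @ 203) → take 6/11 of F → 43.09; 67/67 used.
3 item(s) taken whole; one partial (take 6/11 of F).

3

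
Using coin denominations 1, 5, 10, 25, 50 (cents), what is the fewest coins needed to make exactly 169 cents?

9

Greedy: take as many of the largest coin as possible, then repeat with the remainder.
169 − 3×50→19 − 1×10→9 − 1×5→4 − 4×1→0
Total coins = 3 + 1 + 1 + 4 = 9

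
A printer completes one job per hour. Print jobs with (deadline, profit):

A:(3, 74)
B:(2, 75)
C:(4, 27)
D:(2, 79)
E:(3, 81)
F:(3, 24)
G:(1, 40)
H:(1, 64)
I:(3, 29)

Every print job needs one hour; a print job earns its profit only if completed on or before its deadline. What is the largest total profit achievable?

262

Profit order: E=81 D=79 B=75 A=74 H=64 G=40 I=29 C=27 F=24
Assign: E→slot 3, D→slot 2, B→slot 1, A skipped, H skipped, G skipped, I skipped, C→slot 4, F skipped.
Slots: [1:B] [2:D] [3:E] [4:C]
Profit = 75 + 79 + 81 + 27 = 262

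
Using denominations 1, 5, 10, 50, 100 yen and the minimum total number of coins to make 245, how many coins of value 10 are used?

4

Greedy: take as many of the largest coin as possible, then repeat with the remainder.
245 = 2×100 + 4×10 + 1×5
Count of 10: 4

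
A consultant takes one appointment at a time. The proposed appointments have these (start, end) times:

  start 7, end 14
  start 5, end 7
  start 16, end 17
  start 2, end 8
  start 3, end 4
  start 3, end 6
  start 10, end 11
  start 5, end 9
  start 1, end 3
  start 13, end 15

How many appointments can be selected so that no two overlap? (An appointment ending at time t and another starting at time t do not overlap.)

6

By end time: (1,3), (3,4), (3,6), (5,7), (2,8), (5,9), (10,11), (7,14), (13,15), (16,17).
Pick (1,3); next start ≥ 3 → (3,4); next start ≥ 4 → (5,7); next start ≥ 7 → (10,11); next start ≥ 11 → (13,15); next start ≥ 15 → (16,17).
Selected 6 appointments.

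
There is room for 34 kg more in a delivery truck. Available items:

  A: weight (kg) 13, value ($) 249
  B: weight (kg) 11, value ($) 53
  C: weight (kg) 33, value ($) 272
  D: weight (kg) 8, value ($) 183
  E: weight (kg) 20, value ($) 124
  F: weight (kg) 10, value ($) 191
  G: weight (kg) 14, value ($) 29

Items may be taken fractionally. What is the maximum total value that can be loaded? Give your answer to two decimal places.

647.73

Greedy by value/weight ratio, highest first.
Order: D (183/8=22.88) > A (249/13=19.15) > F (191/10=19.10) > C (272/33=8.24) > E (124/20=6.20) > B (53/11=4.82) > G (29/14=2.07)
Fill: take D (8 @ 183) → take A (13 @ 249) → take F (10 @ 191) → take 3/33 of C → 24.73; 34/34 used.
Total value = 647.73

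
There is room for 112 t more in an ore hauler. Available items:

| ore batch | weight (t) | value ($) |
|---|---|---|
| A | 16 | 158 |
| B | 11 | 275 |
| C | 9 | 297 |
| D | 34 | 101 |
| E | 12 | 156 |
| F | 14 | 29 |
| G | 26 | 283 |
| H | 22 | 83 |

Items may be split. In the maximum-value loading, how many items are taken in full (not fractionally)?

Sort by value per unit weight and fill in that order.
Ratios (sorted): C 33.00, B 25.00, E 13.00, G 10.88, A 9.88, H 3.77, D 2.97, F 2.07
take C (9 @ 297); take B (11 @ 275); take E (12 @ 156); take G (26 @ 283); take A (16 @ 158); take H (22 @ 83); take 16/34 of D → 47.53. Capacity used 112/112.
6 item(s) taken whole; one partial (take 16/34 of D).

6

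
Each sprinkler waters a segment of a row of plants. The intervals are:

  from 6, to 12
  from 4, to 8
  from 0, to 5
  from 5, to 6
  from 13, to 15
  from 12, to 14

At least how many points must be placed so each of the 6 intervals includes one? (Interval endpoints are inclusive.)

Sort by right endpoint; whenever an interval is uncovered, place a point at its right end.
By right end: [0,5]  [5,6]  [4,8]  [6,12]  [12,14]  [13,15]
[0,5] uncovered → point at 5; [6,12] uncovered → point at 12; [13,15] uncovered → point at 15.
Points: 5, 12, 15 (3 total).

3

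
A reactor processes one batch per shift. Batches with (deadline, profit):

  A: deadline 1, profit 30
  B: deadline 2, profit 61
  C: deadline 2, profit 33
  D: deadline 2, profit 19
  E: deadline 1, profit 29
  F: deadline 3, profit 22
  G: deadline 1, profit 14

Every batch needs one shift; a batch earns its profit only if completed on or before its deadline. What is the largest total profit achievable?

Profit order: B=61 C=33 A=30 E=29 F=22 D=19 G=14
Assign: B→slot 2, C→slot 1, A skipped, E skipped, F→slot 3, D skipped, G skipped.
Slots: [1:C] [2:B] [3:F]
Profit = 33 + 61 + 22 = 116

116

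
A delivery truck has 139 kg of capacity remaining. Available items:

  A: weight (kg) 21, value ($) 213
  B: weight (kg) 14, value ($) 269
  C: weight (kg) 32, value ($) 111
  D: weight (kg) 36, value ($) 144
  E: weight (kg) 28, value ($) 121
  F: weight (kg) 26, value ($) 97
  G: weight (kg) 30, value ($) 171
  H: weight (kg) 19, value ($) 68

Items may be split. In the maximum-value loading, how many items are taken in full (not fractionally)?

Greedy by value/weight ratio, highest first.
Order: B (269/14=19.21) > A (213/21=10.14) > G (171/30=5.70) > E (121/28=4.32) > D (144/36=4.00) > F (97/26=3.73) > H (68/19=3.58) > C (111/32=3.47)
Fill: take B (14 @ 269) → take A (21 @ 213) → take G (30 @ 171) → take E (28 @ 121) → take D (36 @ 144) → take 10/26 of F → 37.31; 139/139 used.
5 item(s) taken whole; one partial (take 10/26 of F).

5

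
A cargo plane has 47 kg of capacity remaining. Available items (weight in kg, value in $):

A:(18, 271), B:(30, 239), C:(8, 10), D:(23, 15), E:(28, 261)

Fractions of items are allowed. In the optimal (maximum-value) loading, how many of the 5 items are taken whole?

Sort by value per unit weight and fill in that order.
Order: A (271/18=15.06) > E (261/28=9.32) > B (239/30=7.97) > C (10/8=1.25) > D (15/23=0.65)
Fill: take A (18 @ 271) → take E (28 @ 261) → take 1/30 of B → 7.97; 47/47 used.
2 item(s) taken whole; one partial (take 1/30 of B).

2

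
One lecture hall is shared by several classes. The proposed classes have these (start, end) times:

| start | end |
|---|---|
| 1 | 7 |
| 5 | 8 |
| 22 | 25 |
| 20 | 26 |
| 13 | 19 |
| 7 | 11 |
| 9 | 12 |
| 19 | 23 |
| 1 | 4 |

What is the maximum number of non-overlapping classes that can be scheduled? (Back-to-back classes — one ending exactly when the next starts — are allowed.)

5

Greedy by earliest finish: after sorting by end time, pick each interval compatible with the last pick.
Sorted by end: (1,4)  (1,7)  (5,8)  (7,11)  (9,12)  (13,19)  (19,23)  (22,25)  (20,26)
take (1,4); skip (1,7); take (5,8); skip (7,11); take (9,12); take (13,19); take (19,23).
Selected 5 classes.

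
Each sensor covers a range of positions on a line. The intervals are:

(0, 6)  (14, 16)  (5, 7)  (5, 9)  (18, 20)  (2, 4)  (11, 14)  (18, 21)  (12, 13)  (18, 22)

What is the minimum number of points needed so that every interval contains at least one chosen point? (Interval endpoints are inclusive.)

Sort by right endpoint; whenever an interval is uncovered, place a point at its right end.
By right end: [2,4]  [0,6]  [5,7]  [5,9]  [12,13]  [11,14]  [14,16]  [18,20]  [18,21]  [18,22]
[2,4] uncovered → point at 4; [5,7] uncovered → point at 7; [12,13] uncovered → point at 13; [14,16] uncovered → point at 16; [18,20] uncovered → point at 20.
Points: 4, 7, 13, 16, 20 (5 total).

5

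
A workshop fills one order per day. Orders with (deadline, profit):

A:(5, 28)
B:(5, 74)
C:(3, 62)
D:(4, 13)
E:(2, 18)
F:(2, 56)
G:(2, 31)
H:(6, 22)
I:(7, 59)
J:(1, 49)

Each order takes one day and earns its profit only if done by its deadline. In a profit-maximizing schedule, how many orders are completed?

Take jobs in profit order; each goes to the latest open slot no later than its deadline.
By profit: B(d5,74), C(d3,62), I(d7,59), F(d2,56), J(d1,49), G(d2,31), A(d5,28), H(d6,22), E(d2,18), D(d4,13)
B→slot 5; C→slot 3; I→slot 7; F→slot 2; J→slot 1; G skipped; A→slot 4; H→slot 6; E skipped; D skipped.
7 of 10 scheduled.

7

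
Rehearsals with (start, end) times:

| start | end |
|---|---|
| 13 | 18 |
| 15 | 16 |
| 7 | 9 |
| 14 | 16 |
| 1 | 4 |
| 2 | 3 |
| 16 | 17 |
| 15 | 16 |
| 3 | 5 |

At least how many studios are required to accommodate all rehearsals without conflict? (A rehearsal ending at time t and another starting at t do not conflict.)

starts: [1, 2, 3, 7, 13, 14, 15, 15, 16]
ends:   [3, 4, 5, 9, 16, 16, 16, 17, 18]
s1→1 s2→2 e3→1 s3→2 e4→1 e5→0 s7→1 e9→0 s13→1 s14→2 s15→3 s15→4  — peak 4.

4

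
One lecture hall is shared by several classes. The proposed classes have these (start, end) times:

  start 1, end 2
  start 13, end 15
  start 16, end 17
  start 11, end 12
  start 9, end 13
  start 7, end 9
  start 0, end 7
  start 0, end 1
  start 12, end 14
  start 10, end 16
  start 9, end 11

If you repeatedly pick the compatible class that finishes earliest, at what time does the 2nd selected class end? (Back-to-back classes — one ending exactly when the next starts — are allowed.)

Greedy by earliest finish: after sorting by end time, pick each interval compatible with the last pick.
Sorted by end: (0,1)  (1,2)  (0,7)  (7,9)  (9,11)  (11,12)  (9,13)  (12,14)  (13,15)  (10,16)  (16,17)
take (0,1); take (1,2); skip (0,7); take (7,9); take (9,11); take (11,12); take (12,14); skip (13,15); skip (10,16); take (16,17).
Selected: (0,1) (1,2) (7,9) (9,11) (11,12) (12,14) (16,17)

2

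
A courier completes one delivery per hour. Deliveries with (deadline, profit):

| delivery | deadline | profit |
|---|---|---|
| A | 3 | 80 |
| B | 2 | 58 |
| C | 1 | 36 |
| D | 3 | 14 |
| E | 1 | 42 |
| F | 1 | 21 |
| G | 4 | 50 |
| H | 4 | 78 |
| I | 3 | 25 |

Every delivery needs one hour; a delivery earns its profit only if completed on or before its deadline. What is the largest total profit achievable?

266

Take jobs in profit order; each goes to the latest open slot no later than its deadline.
By profit: A(d3,80), H(d4,78), B(d2,58), G(d4,50), E(d1,42), C(d1,36), I(d3,25), F(d1,21), D(d3,14)
A→slot 3; H→slot 4; B→slot 2; G→slot 1; E skipped; C skipped; I skipped; F skipped; D skipped.
Profit = 50 + 58 + 80 + 78 = 266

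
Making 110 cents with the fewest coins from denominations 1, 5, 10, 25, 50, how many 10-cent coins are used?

Greedy: take as many of the largest coin as possible, then repeat with the remainder.
110 − 2×50→10 − 1×10→0
Count of 10: 1

1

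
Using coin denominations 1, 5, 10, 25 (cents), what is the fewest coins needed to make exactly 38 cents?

5

38 − 1×25→13 − 1×10→3 − 3×1→0
Total coins = 1 + 1 + 3 = 5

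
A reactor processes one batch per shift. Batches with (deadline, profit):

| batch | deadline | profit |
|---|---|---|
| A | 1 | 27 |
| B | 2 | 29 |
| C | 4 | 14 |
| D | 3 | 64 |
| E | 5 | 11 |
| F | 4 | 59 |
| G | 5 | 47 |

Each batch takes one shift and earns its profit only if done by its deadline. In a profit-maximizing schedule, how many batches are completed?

5

Sort by profit descending; place each in the latest free slot ≤ its deadline.
By profit: D(d3,64), F(d4,59), G(d5,47), B(d2,29), A(d1,27), C(d4,14), E(d5,11)
D→slot 3; F→slot 4; G→slot 5; B→slot 2; A→slot 1; C skipped; E skipped.
5 of 7 scheduled.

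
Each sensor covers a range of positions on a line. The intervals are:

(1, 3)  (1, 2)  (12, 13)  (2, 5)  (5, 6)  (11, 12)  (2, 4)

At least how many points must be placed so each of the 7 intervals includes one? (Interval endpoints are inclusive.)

Sorted: [1,2] [1,3] [2,4] [2,5] [5,6] [11,12] [12,13]
{[1,2],[1,3],[2,4],[2,5]} hit by 2; {[5,6]} hit by 6; {[11,12],[12,13]} hit by 12.
Points: 2, 6, 12 (3 total).

3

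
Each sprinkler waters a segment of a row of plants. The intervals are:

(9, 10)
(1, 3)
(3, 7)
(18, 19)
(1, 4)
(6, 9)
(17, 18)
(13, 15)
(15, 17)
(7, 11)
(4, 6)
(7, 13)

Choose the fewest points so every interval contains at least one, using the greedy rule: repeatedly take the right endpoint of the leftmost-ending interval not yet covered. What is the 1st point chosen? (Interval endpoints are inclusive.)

Process intervals by earliest right end; each time one isn't hit yet, stab at its right endpoint.
By right end: [1,3]  [1,4]  [4,6]  [3,7]  [6,9]  [9,10]  [7,11]  [7,13]  [13,15]  [15,17]  [17,18]  [18,19]
[1,3] uncovered → point at 3; [4,6] uncovered → point at 6; [9,10] uncovered → point at 10; [13,15] uncovered → point at 15; [17,18] uncovered → point at 18.
Points: 3, 6, 10, 15, 18 (5 total).

3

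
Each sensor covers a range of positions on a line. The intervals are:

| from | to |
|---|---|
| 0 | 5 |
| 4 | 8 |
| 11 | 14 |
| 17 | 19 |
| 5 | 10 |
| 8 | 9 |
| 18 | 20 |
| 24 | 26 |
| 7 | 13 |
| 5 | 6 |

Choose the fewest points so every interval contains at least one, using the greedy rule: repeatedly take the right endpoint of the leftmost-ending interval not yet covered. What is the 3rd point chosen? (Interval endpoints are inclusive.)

14

Process intervals by earliest right end; each time one isn't hit yet, stab at its right endpoint.
Sorted: [0,5] [5,6] [4,8] [8,9] [5,10] [7,13] [11,14] [17,19] [18,20] [24,26]
{[0,5],[5,6],[4,8]} hit by 5; {[8,9],[5,10],[7,13]} hit by 9; {[11,14]} hit by 14; {[17,19],[18,20]} hit by 19; {[24,26]} hit by 26.
Points: 5, 9, 14, 19, 26 (5 total).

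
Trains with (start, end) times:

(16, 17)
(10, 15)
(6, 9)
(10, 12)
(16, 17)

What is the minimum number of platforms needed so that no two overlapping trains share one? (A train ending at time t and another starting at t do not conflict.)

2

starts: [6, 10, 10, 16, 16]
ends:   [9, 12, 15, 17, 17]
s6→1 e9→0 s10→1 s10→2  — peak 2.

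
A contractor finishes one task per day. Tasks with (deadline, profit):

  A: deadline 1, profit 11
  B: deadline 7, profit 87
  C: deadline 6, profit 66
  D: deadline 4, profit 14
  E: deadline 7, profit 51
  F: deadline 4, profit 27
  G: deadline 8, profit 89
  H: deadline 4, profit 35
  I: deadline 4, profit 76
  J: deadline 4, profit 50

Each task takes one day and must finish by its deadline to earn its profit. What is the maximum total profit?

Sort by profit descending; place each in the latest free slot ≤ its deadline.
Profit order: G=89 B=87 I=76 C=66 E=51 J=50 H=35 F=27 D=14 A=11
Assign: G→slot 8, B→slot 7, I→slot 4, C→slot 6, E→slot 5, J→slot 3, H→slot 2, F→slot 1, D skipped, A skipped.
Slots: [1:F] [2:H] [3:J] [4:I] [5:E] [6:C] [7:B] [8:G]
Profit = 27 + 35 + 50 + 76 + 51 + 66 + 87 + 89 = 481

481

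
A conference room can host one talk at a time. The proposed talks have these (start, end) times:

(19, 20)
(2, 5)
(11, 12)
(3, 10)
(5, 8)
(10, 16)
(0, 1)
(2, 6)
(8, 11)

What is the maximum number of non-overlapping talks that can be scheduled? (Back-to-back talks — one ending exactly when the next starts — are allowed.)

6

Order by finish time; keep every interval that doesn't clash with the previous kept one.
By end time: (0,1), (2,5), (2,6), (5,8), (3,10), (8,11), (11,12), (10,16), (19,20).
Pick (0,1); next start ≥ 1 → (2,5); next start ≥ 5 → (5,8); next start ≥ 8 → (8,11); next start ≥ 11 → (11,12); next start ≥ 12 → (19,20).
Selected 6 talks.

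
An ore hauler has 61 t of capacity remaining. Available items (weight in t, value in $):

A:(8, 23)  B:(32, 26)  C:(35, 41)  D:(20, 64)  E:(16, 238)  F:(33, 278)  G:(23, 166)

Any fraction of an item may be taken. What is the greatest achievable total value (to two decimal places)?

602.61

Sort by value per unit weight and fill in that order.
Ratios (sorted): E 14.88, F 8.42, G 7.22, D 3.20, A 2.88, C 1.17, B 0.81
take E (16 @ 238); take F (33 @ 278); take 12/23 of G → 86.61. Capacity used 61/61.
Total value = 602.61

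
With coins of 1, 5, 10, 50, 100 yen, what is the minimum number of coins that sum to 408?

8

Use the largest denomination that fits, subtract, and repeat.
408 − 4×100→8 − 1×5→3 − 3×1→0
Total coins = 4 + 1 + 3 = 8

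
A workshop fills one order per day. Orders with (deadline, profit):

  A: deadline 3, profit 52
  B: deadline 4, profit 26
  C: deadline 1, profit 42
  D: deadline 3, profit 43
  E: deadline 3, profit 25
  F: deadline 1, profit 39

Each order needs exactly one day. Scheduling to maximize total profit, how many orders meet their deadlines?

4

By profit: A(d3,52), D(d3,43), C(d1,42), F(d1,39), B(d4,26), E(d3,25)
A→slot 3; D→slot 2; C→slot 1; F skipped; B→slot 4; E skipped.
4 of 6 scheduled.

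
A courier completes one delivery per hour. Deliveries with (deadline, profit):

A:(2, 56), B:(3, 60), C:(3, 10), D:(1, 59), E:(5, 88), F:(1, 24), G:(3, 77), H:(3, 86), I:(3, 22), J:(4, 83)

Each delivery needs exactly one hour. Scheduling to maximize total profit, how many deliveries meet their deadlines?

By profit: E(d5,88), H(d3,86), J(d4,83), G(d3,77), B(d3,60), D(d1,59), A(d2,56), F(d1,24), I(d3,22), C(d3,10)
E→slot 5; H→slot 3; J→slot 4; G→slot 2; B→slot 1; D skipped; A skipped; F skipped; I skipped; C skipped.
5 of 10 scheduled.

5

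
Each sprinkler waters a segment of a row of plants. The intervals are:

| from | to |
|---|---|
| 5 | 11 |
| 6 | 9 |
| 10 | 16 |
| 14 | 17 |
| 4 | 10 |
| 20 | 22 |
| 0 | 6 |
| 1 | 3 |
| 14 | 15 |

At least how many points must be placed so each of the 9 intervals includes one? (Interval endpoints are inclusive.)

Process intervals by earliest right end; each time one isn't hit yet, stab at its right endpoint.
By right end: [1,3]  [0,6]  [6,9]  [4,10]  [5,11]  [14,15]  [10,16]  [14,17]  [20,22]
[1,3] uncovered → point at 3; [6,9] uncovered → point at 9; [14,15] uncovered → point at 15; [20,22] uncovered → point at 22.
Points: 3, 9, 15, 22 (4 total).

4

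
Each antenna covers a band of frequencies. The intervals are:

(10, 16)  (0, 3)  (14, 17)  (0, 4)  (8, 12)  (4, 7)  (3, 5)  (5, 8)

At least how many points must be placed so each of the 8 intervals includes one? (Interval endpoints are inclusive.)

4

Sort by right endpoint; whenever an interval is uncovered, place a point at its right end.
By right end: [0,3]  [0,4]  [3,5]  [4,7]  [5,8]  [8,12]  [10,16]  [14,17]
[0,3] uncovered → point at 3; [4,7] uncovered → point at 7; [8,12] uncovered → point at 12; [14,17] uncovered → point at 17.
Points: 3, 7, 12, 17 (4 total).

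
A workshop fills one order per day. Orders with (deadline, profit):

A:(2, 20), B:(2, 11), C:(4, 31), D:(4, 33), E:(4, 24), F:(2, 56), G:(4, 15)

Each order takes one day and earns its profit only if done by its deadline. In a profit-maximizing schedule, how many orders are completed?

Take jobs in profit order; each goes to the latest open slot no later than its deadline.
Profit order: F=56 D=33 C=31 E=24 A=20 G=15 B=11
Assign: F→slot 2, D→slot 4, C→slot 3, E→slot 1, A skipped, G skipped, B skipped.
Slots: [1:E] [2:F] [3:C] [4:D]
4 of 7 scheduled.

4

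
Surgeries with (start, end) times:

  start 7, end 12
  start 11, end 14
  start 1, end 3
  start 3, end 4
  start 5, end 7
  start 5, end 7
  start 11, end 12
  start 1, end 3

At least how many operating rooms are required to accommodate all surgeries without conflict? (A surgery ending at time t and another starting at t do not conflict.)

3

The answer is the maximum number of intervals overlapping at any instant.
starts: [1, 1, 3, 5, 5, 7, 11, 11]
ends:   [3, 3, 4, 7, 7, 12, 12, 14]
s1→1 s1→2 e3→1 e3→0 s3→1 e4→0 s5→1 s5→2 e7→1 e7→0 s7→1 s11→2 s11→3  — peak 3.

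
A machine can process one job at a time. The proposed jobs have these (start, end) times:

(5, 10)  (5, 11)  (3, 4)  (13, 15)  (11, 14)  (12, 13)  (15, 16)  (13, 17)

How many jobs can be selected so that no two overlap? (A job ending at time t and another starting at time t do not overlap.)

Order by finish time; keep every interval that doesn't clash with the previous kept one.
By end time: (3,4), (5,10), (5,11), (12,13), (11,14), (13,15), (15,16), (13,17).
Pick (3,4); next start ≥ 4 → (5,10); next start ≥ 10 → (12,13); next start ≥ 13 → (13,15); next start ≥ 15 → (15,16).
Selected 5 jobs.

5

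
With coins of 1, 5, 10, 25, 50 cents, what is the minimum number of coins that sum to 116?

Greedy: take as many of the largest coin as possible, then repeat with the remainder.
116 − 2×50→16 − 1×10→6 − 1×5→1 − 1×1→0
Total coins = 2 + 1 + 1 + 1 = 5

5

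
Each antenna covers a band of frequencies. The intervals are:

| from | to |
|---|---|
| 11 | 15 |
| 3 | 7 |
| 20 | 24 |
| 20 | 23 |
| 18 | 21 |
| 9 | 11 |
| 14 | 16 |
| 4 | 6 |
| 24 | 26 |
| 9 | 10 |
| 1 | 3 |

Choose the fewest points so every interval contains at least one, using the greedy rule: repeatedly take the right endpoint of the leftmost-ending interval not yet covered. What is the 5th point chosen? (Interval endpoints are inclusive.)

Process intervals by earliest right end; each time one isn't hit yet, stab at its right endpoint.
By right end: [1,3]  [4,6]  [3,7]  [9,10]  [9,11]  [11,15]  [14,16]  [18,21]  [20,23]  [20,24]  [24,26]
[1,3] uncovered → point at 3; [4,6] uncovered → point at 6; [9,10] uncovered → point at 10; [11,15] uncovered → point at 15; [18,21] uncovered → point at 21; [24,26] uncovered → point at 26.
Points: 3, 6, 10, 15, 21, 26 (6 total).

21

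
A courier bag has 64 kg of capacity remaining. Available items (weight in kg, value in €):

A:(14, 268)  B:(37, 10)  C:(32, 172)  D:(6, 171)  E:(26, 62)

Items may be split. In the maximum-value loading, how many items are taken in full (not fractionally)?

3

Order: D (171/6=28.50) > A (268/14=19.14) > C (172/32=5.38) > E (62/26=2.38) > B (10/37=0.27)
Fill: take D (6 @ 171) → take A (14 @ 268) → take C (32 @ 172) → take 12/26 of E → 28.62; 64/64 used.
3 item(s) taken whole; one partial (take 12/26 of E).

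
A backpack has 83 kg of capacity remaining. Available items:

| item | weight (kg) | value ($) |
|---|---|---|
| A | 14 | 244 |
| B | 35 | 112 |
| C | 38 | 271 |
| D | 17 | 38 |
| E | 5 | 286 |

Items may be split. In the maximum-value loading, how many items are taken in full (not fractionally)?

3

Ratios (sorted): E 57.20, A 17.43, C 7.13, B 3.20, D 2.24
take E (5 @ 286); take A (14 @ 244); take C (38 @ 271); take 26/35 of B → 83.20. Capacity used 83/83.
3 item(s) taken whole; one partial (take 26/35 of B).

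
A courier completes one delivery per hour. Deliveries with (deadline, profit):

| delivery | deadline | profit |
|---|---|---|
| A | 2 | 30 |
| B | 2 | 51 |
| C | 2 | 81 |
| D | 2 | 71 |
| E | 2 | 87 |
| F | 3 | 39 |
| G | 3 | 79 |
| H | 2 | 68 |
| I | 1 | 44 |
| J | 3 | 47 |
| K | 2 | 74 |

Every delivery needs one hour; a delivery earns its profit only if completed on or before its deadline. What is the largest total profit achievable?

By profit: E(d2,87), C(d2,81), G(d3,79), K(d2,74), D(d2,71), H(d2,68), B(d2,51), J(d3,47), I(d1,44), F(d3,39), A(d2,30)
E→slot 2; C→slot 1; G→slot 3; K skipped; D skipped; H skipped; B skipped; J skipped; I skipped; F skipped; A skipped.
Profit = 81 + 87 + 79 = 247

247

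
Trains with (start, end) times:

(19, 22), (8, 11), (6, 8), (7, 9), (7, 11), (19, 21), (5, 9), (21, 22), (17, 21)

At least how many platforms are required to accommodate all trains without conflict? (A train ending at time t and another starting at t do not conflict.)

4

Count concurrent intervals with a sweep; the peak is the room count.
Events (time:±→running): 5:+→1 6:+→2 7:+→3 7:+→4 … peak 4.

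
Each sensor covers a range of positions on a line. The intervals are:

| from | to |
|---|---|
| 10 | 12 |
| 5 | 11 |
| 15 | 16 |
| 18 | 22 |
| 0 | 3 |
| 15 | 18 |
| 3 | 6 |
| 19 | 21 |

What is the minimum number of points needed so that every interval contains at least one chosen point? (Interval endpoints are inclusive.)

Process intervals by earliest right end; each time one isn't hit yet, stab at its right endpoint.
Sorted: [0,3] [3,6] [5,11] [10,12] [15,16] [15,18] [19,21] [18,22]
{[0,3],[3,6]} hit by 3; {[5,11],[10,12]} hit by 11; {[15,16],[15,18]} hit by 16; {[19,21],[18,22]} hit by 21.
Points: 3, 11, 16, 21 (4 total).

4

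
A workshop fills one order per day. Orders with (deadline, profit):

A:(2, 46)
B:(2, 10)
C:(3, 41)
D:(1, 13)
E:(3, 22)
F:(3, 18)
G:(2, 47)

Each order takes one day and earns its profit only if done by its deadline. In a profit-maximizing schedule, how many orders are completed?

By profit: G(d2,47), A(d2,46), C(d3,41), E(d3,22), F(d3,18), D(d1,13), B(d2,10)
G→slot 2; A→slot 1; C→slot 3; E skipped; F skipped; D skipped; B skipped.
3 of 7 scheduled.

3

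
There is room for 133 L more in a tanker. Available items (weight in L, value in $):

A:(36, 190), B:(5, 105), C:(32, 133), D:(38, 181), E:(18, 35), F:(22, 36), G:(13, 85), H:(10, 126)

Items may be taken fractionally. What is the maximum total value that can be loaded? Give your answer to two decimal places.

815.84

Order: B (105/5=21.00) > H (126/10=12.60) > G (85/13=6.54) > A (190/36=5.28) > D (181/38=4.76) > C (133/32=4.16) > E (35/18=1.94) > F (36/22=1.64)
Fill: take B (5 @ 105) → take H (10 @ 126) → take G (13 @ 85) → take A (36 @ 190) → take D (38 @ 181) → take 31/32 of C → 128.84; 133/133 used.
Total value = 815.84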